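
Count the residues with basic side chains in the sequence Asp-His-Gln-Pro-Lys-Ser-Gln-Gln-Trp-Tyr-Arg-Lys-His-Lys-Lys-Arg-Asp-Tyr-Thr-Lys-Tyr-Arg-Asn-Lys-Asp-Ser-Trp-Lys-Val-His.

The basic amino acids are Lys (K), Arg (R), and His (H).
Matching residues: His2, Lys5, Arg11, Lys12, His13, Lys14, Lys15, Arg16, Lys20, Arg22, Lys24, Lys28, His30.

13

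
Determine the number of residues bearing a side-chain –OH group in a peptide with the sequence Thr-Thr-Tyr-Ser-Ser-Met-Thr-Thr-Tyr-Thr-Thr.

Serine (S), threonine (T), and tyrosine (Y) each carry a hydroxyl group on the side chain.
Matching residues: Thr1, Thr2, Tyr3, Ser4, Ser5, Thr7, Thr8, Tyr9, Thr10, Thr11.

10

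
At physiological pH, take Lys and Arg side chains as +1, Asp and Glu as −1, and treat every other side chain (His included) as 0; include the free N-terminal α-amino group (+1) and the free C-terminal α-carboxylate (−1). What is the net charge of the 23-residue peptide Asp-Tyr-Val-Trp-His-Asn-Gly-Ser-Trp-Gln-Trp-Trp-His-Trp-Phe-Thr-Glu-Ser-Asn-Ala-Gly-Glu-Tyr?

-3

Positive (K, R): none → +0.
Negative (D, E): Asp1, Glu17, Glu22 → −3.
The N-terminus (+1) and C-terminus (−1) cancel.
Net charge = (+0) + (−3) = −3.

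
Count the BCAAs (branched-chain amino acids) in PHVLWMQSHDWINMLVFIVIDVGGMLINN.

Valine (V), leucine (L), and isoleucine (I) are the branched-chain amino acids.
Matching residues: V3, L4, I12, L15, V16, I18, V19, I20, V22, L26, I27.

11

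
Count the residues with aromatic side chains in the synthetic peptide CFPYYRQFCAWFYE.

7

Phenylalanine (F), tryptophan (W), and tyrosine (Y) have aromatic ring side chains.
Matching residues: F2, Y4, Y5, F8, W11, F12, Y13.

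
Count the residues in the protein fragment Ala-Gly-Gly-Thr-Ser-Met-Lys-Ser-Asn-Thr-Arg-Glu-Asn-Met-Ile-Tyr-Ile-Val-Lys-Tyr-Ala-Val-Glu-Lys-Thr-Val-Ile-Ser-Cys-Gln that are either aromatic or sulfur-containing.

5

Aromatic: F, W, Y. Sulfur-containing: C, M.
Aromatic residues here: Tyr16, Tyr20 (2).
Sulfur-containing residues here: Met6, Met14, Cys29 (3).
The two groups share no amino acid, so total = 2 + 3 = 5.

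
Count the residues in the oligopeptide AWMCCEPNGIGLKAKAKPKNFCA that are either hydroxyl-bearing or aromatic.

Hydroxyl-bearing: S, T, Y. Aromatic: F, W, Y.
Hydroxyl-bearing residues here: none (0).
Aromatic residues here: W2, F21 (2).
(Y belongs to both groups, but none appear in this sequence.) Total = 0 + 2 = 2.

2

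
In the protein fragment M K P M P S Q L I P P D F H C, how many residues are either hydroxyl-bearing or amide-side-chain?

2

Hydroxyl-bearing: S, T, Y. Amide-side-chain: N, Q.
Hydroxyl-bearing residues here: S6 (1).
Amide-side-chain residues here: Q7 (1).
The two groups share no amino acid, so total = 1 + 1 = 2.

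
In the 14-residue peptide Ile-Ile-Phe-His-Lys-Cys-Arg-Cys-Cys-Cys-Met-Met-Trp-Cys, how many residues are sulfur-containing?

7

The sulfur-bearing residues are cysteine (–SH) and methionine (–S–CH₃).
Matching residues: Cys6, Cys8, Cys9, Cys10, Met11, Met12, Cys14.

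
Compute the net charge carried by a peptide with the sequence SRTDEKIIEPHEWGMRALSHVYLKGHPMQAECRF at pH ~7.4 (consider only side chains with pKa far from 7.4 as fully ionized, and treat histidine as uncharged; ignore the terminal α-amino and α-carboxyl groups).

At pH ~7.4 the Lys and Arg side chains are protonated (+1), the Asp and Glu side chains are deprotonated (−1), and with His taken as neutral all other side chains carry no charge.
Positive (K, R): R2, K6, R16, K24, R33 → +5.
Negative (D, E): D4, E5, E9, E12, E31 → −5.
Net charge = (+5) + (−5) = 0.

0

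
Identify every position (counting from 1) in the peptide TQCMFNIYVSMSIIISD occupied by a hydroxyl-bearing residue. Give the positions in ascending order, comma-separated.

Serine (S), threonine (T), and tyrosine (Y) each carry a hydroxyl group on the side chain.
Matching residues: T1, Y8, S10, S12, S16.

1, 8, 10, 12, 16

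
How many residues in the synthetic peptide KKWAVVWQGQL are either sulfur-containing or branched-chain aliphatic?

3

Sulfur-containing: C, M. Branched-chain aliphatic: I, L, V.
Sulfur-containing residues here: none (0).
Branched-chain aliphatic residues here: V5, V6, L11 (3).
The two groups share no amino acid, so total = 0 + 3 = 3.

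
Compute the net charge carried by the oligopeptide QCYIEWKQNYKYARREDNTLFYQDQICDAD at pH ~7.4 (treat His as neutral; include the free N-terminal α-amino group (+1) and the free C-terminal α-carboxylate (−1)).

-2

The side chains ionized at physiological pH are Lys/Arg (+1) and Asp/Glu (−1); with His treated as neutral, nothing else contributes.
Positive (K, R): K7, K11, R14, R15 → +4.
Negative (D, E): E5, E16, D17, D24, D28, D30 → −6.
The N-terminus (+1) and C-terminus (−1) cancel.
Net charge = (+4) + (−6) = −2.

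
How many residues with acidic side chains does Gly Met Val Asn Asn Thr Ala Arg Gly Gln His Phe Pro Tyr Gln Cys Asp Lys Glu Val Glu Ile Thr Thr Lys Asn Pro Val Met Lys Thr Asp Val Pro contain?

The acidic residues are Asp (D) and Glu (E), whose side chains end in a carboxylate group.
Matching residues: Asp17, Glu19, Glu21, Asp32.

4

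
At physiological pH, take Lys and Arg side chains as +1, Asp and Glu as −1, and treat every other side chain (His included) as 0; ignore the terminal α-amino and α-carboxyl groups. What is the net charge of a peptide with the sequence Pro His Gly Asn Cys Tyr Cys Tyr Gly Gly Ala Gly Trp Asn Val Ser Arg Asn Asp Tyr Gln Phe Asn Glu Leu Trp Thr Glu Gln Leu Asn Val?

-2

Positive (K, R): Arg17 → +1.
Negative (D, E): Asp19, Glu24, Glu28 → −3.
Net charge = (+1) + (−3) = −2.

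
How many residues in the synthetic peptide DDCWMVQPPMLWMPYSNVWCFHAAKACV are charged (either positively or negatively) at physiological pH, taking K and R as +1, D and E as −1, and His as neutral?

3

Charged side chains at pH ~7.4: K, R (positive); D, E (negative).
Matching residues: D1, D2, K25.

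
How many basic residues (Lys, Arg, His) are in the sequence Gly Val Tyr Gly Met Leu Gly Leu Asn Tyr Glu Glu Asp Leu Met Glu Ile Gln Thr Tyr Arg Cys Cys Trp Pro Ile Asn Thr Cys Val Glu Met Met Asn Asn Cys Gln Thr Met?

1

Matching residues: Arg21.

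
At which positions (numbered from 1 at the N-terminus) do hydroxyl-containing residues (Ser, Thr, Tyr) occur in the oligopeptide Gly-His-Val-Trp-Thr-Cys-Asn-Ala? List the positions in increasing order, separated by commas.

5

Matching residues: Thr5.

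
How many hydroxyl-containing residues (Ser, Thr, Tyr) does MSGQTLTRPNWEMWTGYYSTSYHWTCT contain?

Matching residues: S2, T5, T7, T15, Y17, Y18, S19, T20, S21, Y22, T25, T27.

12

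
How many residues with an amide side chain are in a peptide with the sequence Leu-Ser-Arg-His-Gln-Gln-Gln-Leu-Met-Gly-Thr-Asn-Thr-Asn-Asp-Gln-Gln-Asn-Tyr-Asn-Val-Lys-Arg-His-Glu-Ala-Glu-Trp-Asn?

Only N (asparagine) and Q (glutamine) carry a side-chain carboxamide.
Matching residues: Gln5, Gln6, Gln7, Asn12, Asn14, Gln16, Gln17, Asn18, Asn20, Asn29.

10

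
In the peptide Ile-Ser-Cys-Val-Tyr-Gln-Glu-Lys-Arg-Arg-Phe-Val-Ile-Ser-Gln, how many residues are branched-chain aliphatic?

Valine (V), leucine (L), and isoleucine (I) are the branched-chain amino acids.
Matching residues: Ile1, Val4, Val12, Ile13.

4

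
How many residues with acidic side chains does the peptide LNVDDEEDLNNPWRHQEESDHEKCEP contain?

10

The acidic residues are Asp (D) and Glu (E), whose side chains end in a carboxylate group.
Matching residues: D4, D5, E6, E7, D8, E17, E18, D20, E22, E25.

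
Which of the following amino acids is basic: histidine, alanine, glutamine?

histidine

The basic amino acids are Lys (K), Arg (R), and His (H).
Of the listed options, only histidine belongs to this group.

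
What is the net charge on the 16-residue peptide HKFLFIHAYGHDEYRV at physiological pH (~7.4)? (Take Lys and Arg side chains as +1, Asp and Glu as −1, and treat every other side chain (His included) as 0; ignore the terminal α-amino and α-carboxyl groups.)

Positive (K, R): K2, R15 → +2.
Negative (D, E): D12, E13 → −2.
Net charge = (+2) + (−2) = 0.

0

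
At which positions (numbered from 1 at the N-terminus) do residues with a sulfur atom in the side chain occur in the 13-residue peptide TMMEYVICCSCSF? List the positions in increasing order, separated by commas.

2, 3, 8, 9, 11

Only Cys (C) and Met (M) have a sulfur atom in the side chain.
Matching residues: M2, M3, C8, C9, C11.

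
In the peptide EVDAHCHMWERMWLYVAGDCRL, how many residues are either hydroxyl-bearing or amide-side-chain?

1

Hydroxyl-bearing: S, T, Y. Amide-side-chain: N, Q.
Hydroxyl-bearing residues here: Y15 (1).
Amide-side-chain residues here: none (0).
The two groups share no amino acid, so total = 1 + 0 = 1.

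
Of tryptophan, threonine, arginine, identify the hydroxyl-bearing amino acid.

S, T, and Y are the three residues with a side-chain hydroxyl.
Of the listed options, only threonine belongs to this group.

threonine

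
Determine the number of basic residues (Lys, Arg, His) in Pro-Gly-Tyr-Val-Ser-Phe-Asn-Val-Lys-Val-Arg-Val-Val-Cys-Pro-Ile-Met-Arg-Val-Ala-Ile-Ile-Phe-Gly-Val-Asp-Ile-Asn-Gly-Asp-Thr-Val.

Matching residues: Lys9, Arg11, Arg18.

3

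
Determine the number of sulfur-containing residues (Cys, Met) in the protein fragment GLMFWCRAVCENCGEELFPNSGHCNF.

5

Matching residues: M3, C6, C10, C13, C24.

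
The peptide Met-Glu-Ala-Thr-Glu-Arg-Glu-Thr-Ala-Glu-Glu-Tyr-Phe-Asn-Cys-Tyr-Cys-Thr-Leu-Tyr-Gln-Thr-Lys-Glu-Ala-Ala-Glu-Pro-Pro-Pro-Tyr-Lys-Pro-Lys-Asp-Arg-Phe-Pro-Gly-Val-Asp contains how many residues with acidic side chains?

9

Only D (aspartate) and E (glutamate) carry a side-chain carboxylic acid.
Matching residues: Glu2, Glu5, Glu7, Glu10, Glu11, Glu24, Glu27, Asp35, Asp41.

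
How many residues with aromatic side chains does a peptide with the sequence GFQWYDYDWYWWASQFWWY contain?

12

The aromatic amino acids are Phe (F, benzyl), Trp (W, indole), and Tyr (Y, phenol).
Matching residues: F2, W4, Y5, Y7, W9, Y10, W11, W12, F16, W17, W18, Y19.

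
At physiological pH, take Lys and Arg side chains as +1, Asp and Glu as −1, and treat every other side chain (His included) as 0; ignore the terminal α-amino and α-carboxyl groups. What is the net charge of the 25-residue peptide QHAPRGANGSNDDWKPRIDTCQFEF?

-1

Positive (K, R): R5, K15, R17 → +3.
Negative (D, E): D12, D13, D19, E24 → −4.
Net charge = (+3) + (−4) = −1.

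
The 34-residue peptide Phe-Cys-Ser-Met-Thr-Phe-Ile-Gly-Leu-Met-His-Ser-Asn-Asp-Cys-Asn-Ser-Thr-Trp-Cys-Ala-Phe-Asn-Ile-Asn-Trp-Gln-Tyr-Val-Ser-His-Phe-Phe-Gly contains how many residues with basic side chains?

Lysine (K), arginine (R), and histidine (H) have basic, nitrogen-containing side chains.
Matching residues: His11, His31.

2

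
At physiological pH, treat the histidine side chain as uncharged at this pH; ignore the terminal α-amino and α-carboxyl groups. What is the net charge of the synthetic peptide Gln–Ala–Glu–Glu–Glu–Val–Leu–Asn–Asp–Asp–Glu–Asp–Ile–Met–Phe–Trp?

At pH ~7.4 the Lys and Arg side chains are protonated (+1), the Asp and Glu side chains are deprotonated (−1), and with His taken as neutral all other side chains carry no charge.
Positive (K, R): none → +0.
Negative (D, E): Glu3, Glu4, Glu5, Asp9, Asp10, Glu11, Asp12 → −7.
Net charge = (+0) + (−7) = −7.

-7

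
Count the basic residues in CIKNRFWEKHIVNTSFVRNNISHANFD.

The basic amino acids are Lys (K), Arg (R), and His (H).
Matching residues: K3, R5, K9, H10, R18, H23.

6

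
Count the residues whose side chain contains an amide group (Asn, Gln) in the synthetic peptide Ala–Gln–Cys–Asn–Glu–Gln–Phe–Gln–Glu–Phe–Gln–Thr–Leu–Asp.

5

Matching residues: Gln2, Asn4, Gln6, Gln8, Gln11.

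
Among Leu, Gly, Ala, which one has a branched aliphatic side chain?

Leu

V, L, and I make up the branched-chain aliphatic group.
Of the listed options, only Leu belongs to this group.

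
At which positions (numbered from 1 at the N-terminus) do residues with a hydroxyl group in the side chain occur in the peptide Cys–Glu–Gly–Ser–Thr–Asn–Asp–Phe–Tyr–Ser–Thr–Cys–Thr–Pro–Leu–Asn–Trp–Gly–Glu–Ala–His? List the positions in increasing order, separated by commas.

4, 5, 9, 10, 11, 13

The –OH-bearing residues are Ser, Thr (aliphatic alcohols), and Tyr (phenol).
Matching residues: Ser4, Thr5, Tyr9, Ser10, Thr11, Thr13.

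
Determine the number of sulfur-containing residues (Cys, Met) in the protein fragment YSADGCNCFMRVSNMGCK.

5

Matching residues: C6, C8, M10, M15, C17.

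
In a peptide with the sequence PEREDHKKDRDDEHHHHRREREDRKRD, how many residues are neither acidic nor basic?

1

Acidic: D, E. Basic: K, R, H. All other residues are neither.
Matching residues: P1.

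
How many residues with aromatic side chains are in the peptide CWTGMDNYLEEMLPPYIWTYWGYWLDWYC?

10

The aromatic amino acids are Phe (F, benzyl), Trp (W, indole), and Tyr (Y, phenol).
Matching residues: W2, Y8, Y16, W18, Y20, W21, Y23, W24, W27, Y28.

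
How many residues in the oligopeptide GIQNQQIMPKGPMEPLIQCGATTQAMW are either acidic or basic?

Acidic: D, E. Basic: H, K, R.
Acidic residues here: E14 (1).
Basic residues here: K10 (1).
The two groups share no amino acid, so total = 1 + 1 = 2.

2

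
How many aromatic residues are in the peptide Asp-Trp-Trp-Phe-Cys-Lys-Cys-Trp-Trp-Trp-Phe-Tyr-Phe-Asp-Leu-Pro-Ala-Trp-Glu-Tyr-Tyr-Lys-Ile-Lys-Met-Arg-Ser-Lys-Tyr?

Phenylalanine (F), tryptophan (W), and tyrosine (Y) have aromatic ring side chains.
Matching residues: Trp2, Trp3, Phe4, Trp8, Trp9, Trp10, Phe11, Tyr12, Phe13, Trp18, Tyr20, Tyr21, Tyr29.

13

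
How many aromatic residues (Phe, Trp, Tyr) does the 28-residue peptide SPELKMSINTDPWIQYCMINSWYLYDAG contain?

5

Matching residues: W13, Y16, W22, Y23, Y25.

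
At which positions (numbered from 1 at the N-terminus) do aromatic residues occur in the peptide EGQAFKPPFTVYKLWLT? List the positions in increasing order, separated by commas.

The aromatic amino acids are Phe (F, benzyl), Trp (W, indole), and Tyr (Y, phenol).
Matching residues: F5, F9, Y12, W15.

5, 9, 12, 15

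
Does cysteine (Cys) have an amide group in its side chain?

No

The amide-side-chain residues are Asn (N) and Gln (Q).
Cysteine is not in this group.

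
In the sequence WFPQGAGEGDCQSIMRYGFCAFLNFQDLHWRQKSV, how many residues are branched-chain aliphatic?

4

Valine (V), leucine (L), and isoleucine (I) are the branched-chain amino acids.
Matching residues: I14, L23, L28, V35.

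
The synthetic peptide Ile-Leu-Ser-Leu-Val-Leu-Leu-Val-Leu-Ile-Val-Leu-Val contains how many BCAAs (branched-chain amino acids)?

The BCAAs are Val, Leu, and Ile — aliphatic side chains with a branch point.
Matching residues: Ile1, Leu2, Leu4, Val5, Leu6, Leu7, Val8, Leu9, Ile10, Val11, Leu12, Val13.

12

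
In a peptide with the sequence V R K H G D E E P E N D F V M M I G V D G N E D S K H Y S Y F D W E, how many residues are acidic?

10

Only D (aspartate) and E (glutamate) carry a side-chain carboxylic acid.
Matching residues: D6, E7, E8, E10, D12, D20, E23, D24, D32, E34.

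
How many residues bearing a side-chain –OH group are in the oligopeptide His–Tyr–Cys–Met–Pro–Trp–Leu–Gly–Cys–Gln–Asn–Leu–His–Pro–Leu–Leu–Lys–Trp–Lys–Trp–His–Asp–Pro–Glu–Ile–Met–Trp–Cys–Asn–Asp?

1

Serine (S), threonine (T), and tyrosine (Y) each carry a hydroxyl group on the side chain.
Matching residues: Tyr2.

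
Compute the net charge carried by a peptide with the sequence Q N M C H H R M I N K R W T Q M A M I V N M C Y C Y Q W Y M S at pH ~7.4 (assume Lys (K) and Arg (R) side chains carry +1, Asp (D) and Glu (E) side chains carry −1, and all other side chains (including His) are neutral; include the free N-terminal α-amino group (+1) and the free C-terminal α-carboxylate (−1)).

+3

Positive (K, R): R7, K11, R12 → +3.
Negative (D, E): none → −0.
The N-terminus (+1) and C-terminus (−1) cancel.
Net charge = (+3) + (−0) = +3.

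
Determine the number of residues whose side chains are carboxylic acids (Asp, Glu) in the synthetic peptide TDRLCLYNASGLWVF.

1

Matching residues: D2.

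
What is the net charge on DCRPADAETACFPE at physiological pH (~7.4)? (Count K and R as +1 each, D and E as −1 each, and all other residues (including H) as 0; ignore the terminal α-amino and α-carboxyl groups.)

Positive (K, R): R3 → +1.
Negative (D, E): D1, D6, E8, E14 → −4.
Net charge = (+1) + (−4) = −3.

-3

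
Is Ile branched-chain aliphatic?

Yes

The BCAAs are Val, Leu, and Ile — aliphatic side chains with a branch point.
Isoleucine is in this group.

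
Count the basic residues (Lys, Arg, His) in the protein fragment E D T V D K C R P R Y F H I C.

4

Matching residues: K6, R8, R10, H13.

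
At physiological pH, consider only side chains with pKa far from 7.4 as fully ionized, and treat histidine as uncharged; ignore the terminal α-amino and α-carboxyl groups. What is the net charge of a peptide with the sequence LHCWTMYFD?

-1

Near pH 7.4, K and R contribute +1 each, D and E contribute −1 each, and every other side chain (His included, as stated) is uncharged.
Positive (K, R): none → +0.
Negative (D, E): D9 → −1.
Net charge = (+0) + (−1) = −1.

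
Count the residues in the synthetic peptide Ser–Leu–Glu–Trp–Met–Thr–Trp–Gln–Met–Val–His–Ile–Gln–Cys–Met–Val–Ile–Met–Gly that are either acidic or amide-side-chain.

3

Acidic: D, E. Amide-side-chain: N, Q.
Acidic residues here: Glu3 (1).
Amide-side-chain residues here: Gln8, Gln13 (2).
The two groups share no amino acid, so total = 1 + 2 = 3.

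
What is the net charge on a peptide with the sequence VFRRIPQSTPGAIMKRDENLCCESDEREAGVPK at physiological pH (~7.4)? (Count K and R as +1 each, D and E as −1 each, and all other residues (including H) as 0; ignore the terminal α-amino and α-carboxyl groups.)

Positive (K, R): R3, R4, K15, R16, R27, K33 → +6.
Negative (D, E): D17, E18, E23, D25, E26, E28 → −6.
Net charge = (+6) + (−6) = 0.

0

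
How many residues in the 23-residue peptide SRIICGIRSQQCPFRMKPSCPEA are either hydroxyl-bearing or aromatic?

Hydroxyl-bearing: S, T, Y. Aromatic: F, W, Y.
Hydroxyl-bearing residues here: S1, S9, S19 (3).
Aromatic residues here: F14 (1).
(Y belongs to both groups, but none appear in this sequence.) Total = 3 + 1 = 4.

4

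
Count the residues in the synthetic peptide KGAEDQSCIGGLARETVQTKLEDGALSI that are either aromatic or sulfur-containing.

Aromatic: F, W, Y. Sulfur-containing: C, M.
Aromatic residues here: none (0).
Sulfur-containing residues here: C8 (1).
The two groups share no amino acid, so total = 0 + 1 = 1.

1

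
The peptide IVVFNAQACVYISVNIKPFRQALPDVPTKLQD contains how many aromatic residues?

F, W, and Y each carry an aromatic ring on the side chain.
Matching residues: F4, Y11, F19.

3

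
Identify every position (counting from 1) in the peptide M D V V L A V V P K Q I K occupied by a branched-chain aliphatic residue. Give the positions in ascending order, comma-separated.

3, 4, 5, 7, 8, 12

Matching residues: V3, V4, L5, V7, V8, I12.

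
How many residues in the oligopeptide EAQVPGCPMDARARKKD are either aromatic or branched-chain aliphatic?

Aromatic: F, W, Y. Branched-chain aliphatic: I, L, V.
Aromatic residues here: none (0).
Branched-chain aliphatic residues here: V4 (1).
The two groups share no amino acid, so total = 0 + 1 = 1.

1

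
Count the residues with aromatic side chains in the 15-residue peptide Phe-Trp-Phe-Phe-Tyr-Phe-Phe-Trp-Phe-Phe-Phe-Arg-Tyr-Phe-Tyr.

14

Phenylalanine (F), tryptophan (W), and tyrosine (Y) have aromatic ring side chains.
Matching residues: Phe1, Trp2, Phe3, Phe4, Tyr5, Phe6, Phe7, Trp8, Phe9, Phe10, Phe11, Tyr13, Phe14, Tyr15.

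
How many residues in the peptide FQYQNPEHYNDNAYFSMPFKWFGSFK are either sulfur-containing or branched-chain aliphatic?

Sulfur-containing: C, M. Branched-chain aliphatic: I, L, V.
Sulfur-containing residues here: M17 (1).
Branched-chain aliphatic residues here: none (0).
The two groups share no amino acid, so total = 1 + 0 = 1.

1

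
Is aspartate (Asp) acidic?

Yes

The acidic residues are Asp (D) and Glu (E), whose side chains end in a carboxylate group.
Aspartate is in this group.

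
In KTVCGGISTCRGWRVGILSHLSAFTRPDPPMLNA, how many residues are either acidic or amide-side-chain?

2

Acidic: D, E. Amide-side-chain: N, Q.
Acidic residues here: D28 (1).
Amide-side-chain residues here: N33 (1).
The two groups share no amino acid, so total = 1 + 1 = 2.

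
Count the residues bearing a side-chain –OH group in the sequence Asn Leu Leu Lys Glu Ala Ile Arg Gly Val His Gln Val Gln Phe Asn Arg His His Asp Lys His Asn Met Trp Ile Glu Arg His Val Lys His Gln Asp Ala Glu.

0

S, T, and Y are the three residues with a side-chain hydroxyl.
None of the 36 residues belong to this group.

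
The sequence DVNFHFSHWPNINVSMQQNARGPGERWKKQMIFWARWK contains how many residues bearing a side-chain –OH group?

2

The –OH-bearing residues are Ser, Thr (aliphatic alcohols), and Tyr (phenol).
Matching residues: S7, S15.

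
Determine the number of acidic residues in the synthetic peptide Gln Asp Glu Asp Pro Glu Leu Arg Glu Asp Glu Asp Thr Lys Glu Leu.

9

Aspartate (D) and glutamate (E) have carboxylic-acid side chains and are the acidic amino acids.
Matching residues: Asp2, Glu3, Asp4, Glu6, Glu9, Asp10, Glu11, Asp12, Glu15.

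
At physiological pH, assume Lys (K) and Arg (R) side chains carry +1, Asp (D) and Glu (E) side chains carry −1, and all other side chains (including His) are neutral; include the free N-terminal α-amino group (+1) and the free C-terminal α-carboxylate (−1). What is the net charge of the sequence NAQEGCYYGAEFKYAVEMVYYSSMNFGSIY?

-2

Positive (K, R): K13 → +1.
Negative (D, E): E4, E11, E17 → −3.
The N-terminus (+1) and C-terminus (−1) cancel.
Net charge = (+1) + (−3) = −2.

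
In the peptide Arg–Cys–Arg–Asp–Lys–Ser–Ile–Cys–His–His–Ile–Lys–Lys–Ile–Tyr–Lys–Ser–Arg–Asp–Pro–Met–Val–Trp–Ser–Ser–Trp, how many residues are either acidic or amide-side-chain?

Acidic: D, E. Amide-side-chain: N, Q.
Acidic residues here: Asp4, Asp19 (2).
Amide-side-chain residues here: none (0).
The two groups share no amino acid, so total = 2 + 0 = 2.

2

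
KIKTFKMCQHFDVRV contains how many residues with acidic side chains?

The acidic residues are Asp (D) and Glu (E), whose side chains end in a carboxylate group.
Matching residues: D12.

1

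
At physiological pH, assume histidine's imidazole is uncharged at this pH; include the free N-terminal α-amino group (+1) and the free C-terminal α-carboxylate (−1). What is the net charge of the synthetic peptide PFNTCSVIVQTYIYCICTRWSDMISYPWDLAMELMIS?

At pH ~7.4 the Lys and Arg side chains are protonated (+1), the Asp and Glu side chains are deprotonated (−1), and with His taken as neutral all other side chains carry no charge.
Positive (K, R): R19 → +1.
Negative (D, E): D22, D29, E33 → −3.
The N-terminus (+1) and C-terminus (−1) cancel.
Net charge = (+1) + (−3) = −2.

-2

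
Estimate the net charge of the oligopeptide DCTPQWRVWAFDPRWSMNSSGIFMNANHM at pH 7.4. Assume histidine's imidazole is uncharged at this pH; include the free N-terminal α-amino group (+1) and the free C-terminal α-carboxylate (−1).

0

Near pH 7.4, K and R contribute +1 each, D and E contribute −1 each, and every other side chain (His included, as stated) is uncharged.
Positive (K, R): R7, R14 → +2.
Negative (D, E): D1, D12 → −2.
The N-terminus (+1) and C-terminus (−1) cancel.
Net charge = (+2) + (−2) = 0.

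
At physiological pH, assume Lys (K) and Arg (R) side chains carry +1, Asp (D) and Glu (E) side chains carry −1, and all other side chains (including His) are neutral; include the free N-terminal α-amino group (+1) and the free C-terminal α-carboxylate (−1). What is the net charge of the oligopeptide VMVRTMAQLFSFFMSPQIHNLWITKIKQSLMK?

Positive (K, R): R4, K25, K27, K32 → +4.
Negative (D, E): none → −0.
The N-terminus (+1) and C-terminus (−1) cancel.
Net charge = (+4) + (−0) = +4.

+4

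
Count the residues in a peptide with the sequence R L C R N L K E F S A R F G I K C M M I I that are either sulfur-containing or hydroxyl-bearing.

5

Sulfur-containing: C, M. Hydroxyl-bearing: S, T, Y.
Sulfur-containing residues here: C3, C17, M18, M19 (4).
Hydroxyl-bearing residues here: S10 (1).
The two groups share no amino acid, so total = 4 + 1 = 5.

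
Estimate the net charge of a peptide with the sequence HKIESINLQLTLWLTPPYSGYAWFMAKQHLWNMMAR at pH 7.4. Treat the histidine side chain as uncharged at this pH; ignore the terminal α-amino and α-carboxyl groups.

At pH ~7.4 the Lys and Arg side chains are protonated (+1), the Asp and Glu side chains are deprotonated (−1), and with His taken as neutral all other side chains carry no charge.
Positive (K, R): K2, K27, R36 → +3.
Negative (D, E): E4 → −1.
Net charge = (+3) + (−1) = +2.

+2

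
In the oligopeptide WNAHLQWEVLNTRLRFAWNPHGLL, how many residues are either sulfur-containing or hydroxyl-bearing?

Sulfur-containing: C, M. Hydroxyl-bearing: S, T, Y.
Sulfur-containing residues here: none (0).
Hydroxyl-bearing residues here: T12 (1).
The two groups share no amino acid, so total = 0 + 1 = 1.

1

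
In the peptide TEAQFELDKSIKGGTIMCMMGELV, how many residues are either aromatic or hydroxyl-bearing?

4

Aromatic: F, W, Y. Hydroxyl-bearing: S, T, Y.
Aromatic residues here: F5 (1).
Hydroxyl-bearing residues here: T1, S10, T15 (3).
(Y belongs to both groups, but none appear in this sequence.) Total = 1 + 3 = 4.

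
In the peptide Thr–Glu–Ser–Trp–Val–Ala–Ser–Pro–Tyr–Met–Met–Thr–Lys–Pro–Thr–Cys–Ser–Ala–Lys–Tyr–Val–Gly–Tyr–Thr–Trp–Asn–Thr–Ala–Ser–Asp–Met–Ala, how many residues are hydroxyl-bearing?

The –OH-bearing residues are Ser, Thr (aliphatic alcohols), and Tyr (phenol).
Matching residues: Thr1, Ser3, Ser7, Tyr9, Thr12, Thr15, Ser17, Tyr20, Tyr23, Thr24, Thr27, Ser29.

12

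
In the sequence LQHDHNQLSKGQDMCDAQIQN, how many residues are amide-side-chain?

Asparagine (N) and glutamine (Q) have uncharged amide side chains.
Matching residues: Q2, N6, Q7, Q12, Q18, Q20, N21.

7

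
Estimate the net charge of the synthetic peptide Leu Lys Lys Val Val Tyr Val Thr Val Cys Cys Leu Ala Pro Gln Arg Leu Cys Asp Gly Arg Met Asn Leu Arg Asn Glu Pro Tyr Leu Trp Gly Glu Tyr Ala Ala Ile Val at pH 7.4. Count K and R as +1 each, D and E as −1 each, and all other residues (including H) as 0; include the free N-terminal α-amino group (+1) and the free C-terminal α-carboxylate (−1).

+2

Positive (K, R): Lys2, Lys3, Arg16, Arg21, Arg25 → +5.
Negative (D, E): Asp19, Glu27, Glu33 → −3.
The N-terminus (+1) and C-terminus (−1) cancel.
Net charge = (+5) + (−3) = +2.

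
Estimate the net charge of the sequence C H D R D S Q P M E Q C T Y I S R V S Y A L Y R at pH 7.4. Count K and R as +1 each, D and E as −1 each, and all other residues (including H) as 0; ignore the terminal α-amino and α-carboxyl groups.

Positive (K, R): R4, R17, R24 → +3.
Negative (D, E): D3, D5, E10 → −3.
Net charge = (+3) + (−3) = 0.

0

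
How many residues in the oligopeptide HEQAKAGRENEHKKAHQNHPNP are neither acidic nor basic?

11

Acidic: D, E. Basic: K, R, H. All other residues are neither.
Matching residues: Q3, A4, A6, G7, N10, A15, Q17, N18, P20, N21, P22.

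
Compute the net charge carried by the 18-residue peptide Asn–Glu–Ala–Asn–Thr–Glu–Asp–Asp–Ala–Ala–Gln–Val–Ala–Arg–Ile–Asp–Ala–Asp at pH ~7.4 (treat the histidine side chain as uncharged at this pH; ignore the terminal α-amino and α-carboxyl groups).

The side chains ionized at physiological pH are Lys/Arg (+1) and Asp/Glu (−1); with His treated as neutral, nothing else contributes.
Positive (K, R): Arg14 → +1.
Negative (D, E): Glu2, Glu6, Asp7, Asp8, Asp16, Asp18 → −6.
Net charge = (+1) + (−6) = −5.

-5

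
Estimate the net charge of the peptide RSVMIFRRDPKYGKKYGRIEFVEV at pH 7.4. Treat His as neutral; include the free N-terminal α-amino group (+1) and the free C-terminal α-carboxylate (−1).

At pH ~7.4 the Lys and Arg side chains are protonated (+1), the Asp and Glu side chains are deprotonated (−1), and with His taken as neutral all other side chains carry no charge.
Positive (K, R): R1, R7, R8, K11, K14, K15, R18 → +7.
Negative (D, E): D9, E20, E23 → −3.
The N-terminus (+1) and C-terminus (−1) cancel.
Net charge = (+7) + (−3) = +4.

+4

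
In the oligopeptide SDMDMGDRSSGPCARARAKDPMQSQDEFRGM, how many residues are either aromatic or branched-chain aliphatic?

Aromatic: F, W, Y. Branched-chain aliphatic: I, L, V.
Aromatic residues here: F28 (1).
Branched-chain aliphatic residues here: none (0).
The two groups share no amino acid, so total = 1 + 0 = 1.

1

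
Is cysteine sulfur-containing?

Cysteine (C, thiol) and methionine (M, thioether) are the two sulfur-containing amino acids.
Cysteine is in this group.

Yes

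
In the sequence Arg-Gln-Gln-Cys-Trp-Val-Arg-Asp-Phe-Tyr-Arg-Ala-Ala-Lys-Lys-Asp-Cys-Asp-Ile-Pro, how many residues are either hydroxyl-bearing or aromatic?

3

Hydroxyl-bearing: S, T, Y. Aromatic: F, W, Y.
Hydroxyl-bearing residues here: Tyr10 (1).
Aromatic residues here: Trp5, Phe9, Tyr10 (3).
Y is in both groups, so the 1 Y residue must not be double-counted.
Total = 1 + 3 − 1 = 3.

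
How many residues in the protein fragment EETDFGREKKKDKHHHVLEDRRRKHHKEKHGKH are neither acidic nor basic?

6

Acidic: D, E. Basic: K, R, H. All other residues are neither.
Matching residues: T3, F5, G6, V17, L18, G31.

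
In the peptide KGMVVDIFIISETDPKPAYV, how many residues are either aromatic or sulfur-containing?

3

Aromatic: F, W, Y. Sulfur-containing: C, M.
Aromatic residues here: F8, Y19 (2).
Sulfur-containing residues here: M3 (1).
The two groups share no amino acid, so total = 2 + 1 = 3.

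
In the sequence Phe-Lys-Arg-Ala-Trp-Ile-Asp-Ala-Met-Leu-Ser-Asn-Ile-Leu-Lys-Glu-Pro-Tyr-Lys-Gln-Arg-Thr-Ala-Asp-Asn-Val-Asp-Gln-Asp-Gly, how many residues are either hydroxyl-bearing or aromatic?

Hydroxyl-bearing: S, T, Y. Aromatic: F, W, Y.
Hydroxyl-bearing residues here: Ser11, Tyr18, Thr22 (3).
Aromatic residues here: Phe1, Trp5, Tyr18 (3).
Y is in both groups, so the 1 Y residue must not be double-counted.
Total = 3 + 3 − 1 = 5.

5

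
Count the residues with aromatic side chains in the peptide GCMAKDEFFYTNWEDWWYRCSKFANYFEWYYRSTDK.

F, W, and Y each carry an aromatic ring on the side chain.
Matching residues: F8, F9, Y10, W13, W16, W17, Y18, F23, Y26, F27, W29, Y30, Y31.

13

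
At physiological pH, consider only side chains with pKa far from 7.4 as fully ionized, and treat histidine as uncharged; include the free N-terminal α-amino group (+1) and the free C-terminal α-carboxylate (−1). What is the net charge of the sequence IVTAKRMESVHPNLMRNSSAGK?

Near pH 7.4, K and R contribute +1 each, D and E contribute −1 each, and every other side chain (His included, as stated) is uncharged.
Positive (K, R): K5, R6, R16, K22 → +4.
Negative (D, E): E8 → −1.
The N-terminus (+1) and C-terminus (−1) cancel.
Net charge = (+4) + (−1) = +3.

+3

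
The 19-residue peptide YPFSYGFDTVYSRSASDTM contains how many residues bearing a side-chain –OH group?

S, T, and Y are the three residues with a side-chain hydroxyl.
Matching residues: Y1, S4, Y5, T9, Y11, S12, S14, S16, T18.

9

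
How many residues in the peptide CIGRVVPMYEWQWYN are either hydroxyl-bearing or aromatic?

Hydroxyl-bearing: S, T, Y. Aromatic: F, W, Y.
Hydroxyl-bearing residues here: Y9, Y14 (2).
Aromatic residues here: Y9, W11, W13, Y14 (4).
Y is in both groups, so the 2 Y residues must not be double-counted.
Total = 2 + 4 − 2 = 4.

4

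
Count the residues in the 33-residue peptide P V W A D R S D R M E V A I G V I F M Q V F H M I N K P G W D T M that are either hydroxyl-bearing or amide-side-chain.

4

Hydroxyl-bearing: S, T, Y. Amide-side-chain: N, Q.
Hydroxyl-bearing residues here: S7, T32 (2).
Amide-side-chain residues here: Q20, N26 (2).
The two groups share no amino acid, so total = 2 + 2 = 4.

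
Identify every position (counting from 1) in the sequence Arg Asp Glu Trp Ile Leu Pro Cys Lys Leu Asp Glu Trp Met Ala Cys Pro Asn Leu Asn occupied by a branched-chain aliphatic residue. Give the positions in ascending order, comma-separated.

5, 6, 10, 19

V, L, and I make up the branched-chain aliphatic group.
Matching residues: Ile5, Leu6, Leu10, Leu19.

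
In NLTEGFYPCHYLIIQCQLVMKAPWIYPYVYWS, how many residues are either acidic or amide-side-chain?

4

Acidic: D, E. Amide-side-chain: N, Q.
Acidic residues here: E4 (1).
Amide-side-chain residues here: N1, Q15, Q17 (3).
The two groups share no amino acid, so total = 1 + 3 = 4.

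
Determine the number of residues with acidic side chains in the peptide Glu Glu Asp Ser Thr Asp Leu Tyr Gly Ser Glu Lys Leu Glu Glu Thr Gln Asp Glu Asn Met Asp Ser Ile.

The acidic residues are Asp (D) and Glu (E), whose side chains end in a carboxylate group.
Matching residues: Glu1, Glu2, Asp3, Asp6, Glu11, Glu14, Glu15, Asp18, Glu19, Asp22.

10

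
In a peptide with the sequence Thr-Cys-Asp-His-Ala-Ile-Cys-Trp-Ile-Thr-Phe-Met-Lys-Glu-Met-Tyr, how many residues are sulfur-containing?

4

Only Cys (C) and Met (M) have a sulfur atom in the side chain.
Matching residues: Cys2, Cys7, Met12, Met15.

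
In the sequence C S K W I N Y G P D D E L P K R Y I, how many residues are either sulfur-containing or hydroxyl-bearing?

4

Sulfur-containing: C, M. Hydroxyl-bearing: S, T, Y.
Sulfur-containing residues here: C1 (1).
Hydroxyl-bearing residues here: S2, Y7, Y17 (3).
The two groups share no amino acid, so total = 1 + 3 = 4.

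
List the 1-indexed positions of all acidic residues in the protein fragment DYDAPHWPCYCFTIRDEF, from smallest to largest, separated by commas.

Only D (aspartate) and E (glutamate) carry a side-chain carboxylic acid.
Matching residues: D1, D3, D16, E17.

1, 3, 16, 17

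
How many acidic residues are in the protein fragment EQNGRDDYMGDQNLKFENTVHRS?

5

The acidic residues are Asp (D) and Glu (E), whose side chains end in a carboxylate group.
Matching residues: E1, D6, D7, D11, E17.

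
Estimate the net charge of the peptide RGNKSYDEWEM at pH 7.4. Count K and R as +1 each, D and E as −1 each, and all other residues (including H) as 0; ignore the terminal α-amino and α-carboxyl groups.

Positive (K, R): R1, K4 → +2.
Negative (D, E): D7, E8, E10 → −3.
Net charge = (+2) + (−3) = −1.

-1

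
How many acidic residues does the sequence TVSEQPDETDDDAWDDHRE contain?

9

Aspartate (D) and glutamate (E) have carboxylic-acid side chains and are the acidic amino acids.
Matching residues: E4, D7, E8, D10, D11, D12, D15, D16, E19.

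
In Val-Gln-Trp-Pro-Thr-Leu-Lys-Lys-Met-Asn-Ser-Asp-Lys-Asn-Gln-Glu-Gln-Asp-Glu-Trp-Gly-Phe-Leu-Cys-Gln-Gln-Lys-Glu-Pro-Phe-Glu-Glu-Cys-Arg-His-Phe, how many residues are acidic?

The acidic residues are Asp (D) and Glu (E), whose side chains end in a carboxylate group.
Matching residues: Asp12, Glu16, Asp18, Glu19, Glu28, Glu31, Glu32.

7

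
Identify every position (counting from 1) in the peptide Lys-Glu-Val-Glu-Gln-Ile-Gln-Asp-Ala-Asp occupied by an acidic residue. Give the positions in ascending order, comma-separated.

Matching residues: Glu2, Glu4, Asp8, Asp10.

2, 4, 8, 10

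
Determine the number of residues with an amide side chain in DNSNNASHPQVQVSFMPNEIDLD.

The amide-side-chain residues are Asn (N) and Gln (Q).
Matching residues: N2, N4, N5, Q10, Q12, N18.

6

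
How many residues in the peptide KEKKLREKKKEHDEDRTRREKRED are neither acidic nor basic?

Acidic: D, E. Basic: K, R, H. All other residues are neither.
Matching residues: L5, T17.

2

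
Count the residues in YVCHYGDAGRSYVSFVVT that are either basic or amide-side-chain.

Basic: H, K, R. Amide-side-chain: N, Q.
Basic residues here: H4, R10 (2).
Amide-side-chain residues here: none (0).
The two groups share no amino acid, so total = 2 + 0 = 2.

2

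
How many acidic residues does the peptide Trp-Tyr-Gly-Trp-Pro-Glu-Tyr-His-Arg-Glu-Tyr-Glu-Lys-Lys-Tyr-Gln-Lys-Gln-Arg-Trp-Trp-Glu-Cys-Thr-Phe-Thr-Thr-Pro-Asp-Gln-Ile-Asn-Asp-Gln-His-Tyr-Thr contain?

Only D (aspartate) and E (glutamate) carry a side-chain carboxylic acid.
Matching residues: Glu6, Glu10, Glu12, Glu22, Asp29, Asp33.

6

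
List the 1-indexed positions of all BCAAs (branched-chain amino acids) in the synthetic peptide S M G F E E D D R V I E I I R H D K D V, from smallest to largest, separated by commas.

10, 11, 13, 14, 20

Valine (V), leucine (L), and isoleucine (I) are the branched-chain amino acids.
Matching residues: V10, I11, I13, I14, V20.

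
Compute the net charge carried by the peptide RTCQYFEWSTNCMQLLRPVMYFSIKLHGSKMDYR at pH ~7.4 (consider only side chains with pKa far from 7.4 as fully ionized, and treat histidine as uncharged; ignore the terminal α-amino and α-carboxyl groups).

The side chains ionized at physiological pH are Lys/Arg (+1) and Asp/Glu (−1); with His treated as neutral, nothing else contributes.
Positive (K, R): R1, R17, K25, K30, R34 → +5.
Negative (D, E): E7, D32 → −2.
Net charge = (+5) + (−2) = +3.

+3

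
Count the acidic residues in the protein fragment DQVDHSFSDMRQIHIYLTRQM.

3

The acidic residues are Asp (D) and Glu (E), whose side chains end in a carboxylate group.
Matching residues: D1, D4, D9.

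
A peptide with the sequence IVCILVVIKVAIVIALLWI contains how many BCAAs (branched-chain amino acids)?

14

V, L, and I make up the branched-chain aliphatic group.
Matching residues: I1, V2, I4, L5, V6, V7, I8, V10, I12, V13, I14, L16, L17, I19.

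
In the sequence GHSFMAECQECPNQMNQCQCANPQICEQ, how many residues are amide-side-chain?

9

The amide-side-chain residues are Asn (N) and Gln (Q).
Matching residues: Q9, N13, Q14, N16, Q17, Q19, N22, Q24, Q28.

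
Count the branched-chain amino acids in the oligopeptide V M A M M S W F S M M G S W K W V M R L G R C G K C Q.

3

V, L, and I make up the branched-chain aliphatic group.
Matching residues: V1, V17, L20.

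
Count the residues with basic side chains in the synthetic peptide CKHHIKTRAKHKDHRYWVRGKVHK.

14

The basic amino acids are Lys (K), Arg (R), and His (H).
Matching residues: K2, H3, H4, K6, R8, K10, H11, K12, H14, R15, R19, K21, H23, K24.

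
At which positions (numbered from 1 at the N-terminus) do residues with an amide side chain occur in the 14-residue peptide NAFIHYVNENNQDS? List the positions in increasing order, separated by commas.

1, 8, 10, 11, 12

Only N (asparagine) and Q (glutamine) carry a side-chain carboxamide.
Matching residues: N1, N8, N10, N11, Q12.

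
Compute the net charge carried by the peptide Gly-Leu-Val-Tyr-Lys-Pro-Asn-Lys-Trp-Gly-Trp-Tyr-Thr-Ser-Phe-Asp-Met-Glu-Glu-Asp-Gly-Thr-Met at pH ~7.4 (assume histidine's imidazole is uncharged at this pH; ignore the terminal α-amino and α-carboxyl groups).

-2

At pH ~7.4 the Lys and Arg side chains are protonated (+1), the Asp and Glu side chains are deprotonated (−1), and with His taken as neutral all other side chains carry no charge.
Positive (K, R): Lys5, Lys8 → +2.
Negative (D, E): Asp16, Glu18, Glu19, Asp20 → −4.
Net charge = (+2) + (−4) = −2.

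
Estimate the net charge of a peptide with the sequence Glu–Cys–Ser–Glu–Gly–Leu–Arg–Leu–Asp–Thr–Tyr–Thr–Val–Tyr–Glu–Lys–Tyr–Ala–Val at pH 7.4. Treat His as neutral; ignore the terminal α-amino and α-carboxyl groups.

Near pH 7.4, K and R contribute +1 each, D and E contribute −1 each, and every other side chain (His included, as stated) is uncharged.
Positive (K, R): Arg7, Lys16 → +2.
Negative (D, E): Glu1, Glu4, Asp9, Glu15 → −4.
Net charge = (+2) + (−4) = −2.

-2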